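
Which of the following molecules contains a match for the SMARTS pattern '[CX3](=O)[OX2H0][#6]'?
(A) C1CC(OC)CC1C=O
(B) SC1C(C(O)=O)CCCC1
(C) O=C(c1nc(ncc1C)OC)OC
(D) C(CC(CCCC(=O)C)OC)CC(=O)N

[CX3](=O)[OX2H0][#6] describes a carbonyl carbon bonded to an oxygen that is itself bonded to carbon (no H on that O) (an ester).
(A) has a methoxy ether (-OCH3) but the ether oxygen is not adjacent to a C=O carbon.
(B) has a carboxylic acid group (-C(=O)OH) but the singly-bonded O carries H (OX2H1, not H0).
(C) contains a methyl-ester group (-C(=O)OCH3), which satisfies every atom and bond constraint.
(D) has a primary amide (-C(=O)NH2) but the carbonyl is bonded to N, not to an O-C linkage.
So the answer is (C).

C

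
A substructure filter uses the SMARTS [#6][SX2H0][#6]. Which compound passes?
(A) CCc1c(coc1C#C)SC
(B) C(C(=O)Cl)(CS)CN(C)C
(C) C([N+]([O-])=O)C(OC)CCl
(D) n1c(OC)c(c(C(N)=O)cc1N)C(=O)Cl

A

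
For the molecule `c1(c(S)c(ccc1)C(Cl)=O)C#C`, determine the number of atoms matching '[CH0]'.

Check the 12 heavy atoms by environment: 3× c (aromatic, H1) → no; 3× c (aromatic, H0) → no; 1× S (H1) → no; 2× C (H0) → match; 1× O (H0) → no; 1× Cl (H0) → no; 1× C (H1) → no.
That gives 2 matching atoms.

2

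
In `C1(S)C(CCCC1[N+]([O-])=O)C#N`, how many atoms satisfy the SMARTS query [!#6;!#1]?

5

The query [!#6;!#1] means: not carbon and not hydrogen — any heteroatom.
Check the 12 heavy atoms by environment: 7× C → no; 1× S → match; 1× N → match; 1× N (charge +1) → match; 1× O (charge -1) → match; 1× O → match.
Summing the matching environments: 1 + 1 + 1 + 1 + 1 = 5 matching atoms.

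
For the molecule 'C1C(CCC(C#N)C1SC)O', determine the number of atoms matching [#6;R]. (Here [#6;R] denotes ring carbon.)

The query [#6;R] means: carbon that is part of a ring.
Check the 11 heavy atoms by environment: 6× C (in 6-ring) → match; 1× S (acyclic) → no; 2× C (acyclic) → no; 1× N (acyclic) → no; 1× O (acyclic) → no.
That gives 6 matching atoms.

6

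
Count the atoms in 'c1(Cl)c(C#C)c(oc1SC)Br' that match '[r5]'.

The query [r5] means: r5 matches atoms in a five-membered ring.
Check the 11 heavy atoms by environment: 1× o (aromatic, in 5-ring) → match; 4× c (aromatic, in 5-ring) → match; 1× Br (acyclic) → no; 1× Cl (acyclic) → no; 3× C (acyclic) → no; 1× S (acyclic) → no.
Summing the matching environments: 1 + 4 = 5 matching atoms.

5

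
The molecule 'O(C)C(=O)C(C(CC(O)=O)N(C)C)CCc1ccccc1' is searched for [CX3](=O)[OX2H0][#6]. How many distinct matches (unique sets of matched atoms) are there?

[CX3](=O)[OX2H0][#6] is the SMARTS for an ester: a carbonyl carbon bonded to an oxygen that is itself bonded to carbon (no H on that O).
Exactly one fragment in the molecule meets all constraints, giving 1 match.

1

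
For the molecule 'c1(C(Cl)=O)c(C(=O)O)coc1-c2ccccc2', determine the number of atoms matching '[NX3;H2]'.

Check the 17 heavy atoms by environment: 1× o (aromatic, H0, X2) → no; 4× c (aromatic, H0, X3) → no; 6× c (aromatic, H1, X3) → no; 2× C (H0, X3) → no; 2× O (H0, X1) → no; 1× O (H1, X2) → no; 1× Cl (H0, X1) → no.
No environment satisfies the query, so 0 matching atoms.

0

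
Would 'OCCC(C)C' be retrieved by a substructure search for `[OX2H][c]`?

No

The pattern [OX2H][c] describes a hydroxyl oxygen attached to an aromatic carbon — a phenol.
The closest candidate here is a hydroxyl group (-OH), but the -OH is on an aliphatic carbon, not an aromatic c. No other fragment satisfies the full query, so there is no match.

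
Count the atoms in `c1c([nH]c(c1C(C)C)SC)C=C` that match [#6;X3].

6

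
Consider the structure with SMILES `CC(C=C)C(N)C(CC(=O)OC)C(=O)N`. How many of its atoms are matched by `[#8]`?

3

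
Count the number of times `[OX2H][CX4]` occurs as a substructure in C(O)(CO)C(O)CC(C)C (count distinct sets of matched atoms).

3

[OX2H][CX4] is the SMARTS for an aliphatic alcohol: a hydroxyl oxygen bound to an sp3 (X4) carbon.
The molecule carries 3 separate instances of a hydroxyl group (-OH) meeting every constraint; each maps to a distinct set of atoms, giving 3 matches.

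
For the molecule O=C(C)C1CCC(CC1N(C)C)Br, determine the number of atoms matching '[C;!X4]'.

The query [C;!X4] means: aliphatic carbon that does not have four total connections.
Check the 13 heavy atoms by environment: 9× C (X4) → no; 1× Br (X1) → no; 1× N (X3) → no; 1× C (X3) → match; 1× O (X1) → no.
That gives 1 matching atom.

1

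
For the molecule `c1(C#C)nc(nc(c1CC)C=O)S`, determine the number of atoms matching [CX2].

2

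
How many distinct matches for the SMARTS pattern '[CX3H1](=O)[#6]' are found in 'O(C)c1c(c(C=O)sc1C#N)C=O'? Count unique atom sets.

2

[CX3H1](=O)[#6] is the SMARTS for an aldehyde: an sp2 carbon with one H, double-bonded to O and single-bonded to carbon.
The molecule carries 2 separate instances of an aldehyde (-CHO) meeting every constraint; each maps to a distinct set of atoms, giving 2 matches.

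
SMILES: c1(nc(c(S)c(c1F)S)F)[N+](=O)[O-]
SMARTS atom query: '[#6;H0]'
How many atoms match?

The query [#6;H0] means: any carbon with no attached hydrogen.
Check the 13 heavy atoms by environment: 1× n (aromatic, H0) → no; 5× c (aromatic, H0) → match; 2× F (H0) → no; 2× S (H1) → no; 1× N (charge +1, H0) → no; 1× O (charge -1, H0) → no; 1× O (H0) → no.
That gives 5 matching atoms.

5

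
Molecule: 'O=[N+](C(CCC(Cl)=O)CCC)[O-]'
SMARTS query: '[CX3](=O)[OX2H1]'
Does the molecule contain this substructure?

The pattern [CX3](=O)[OX2H1] describes an sp2 carbon double-bonded to O and single-bonded to an -OH oxygen — a carboxylic acid.
The closest candidate here is an acyl chloride (-C(=O)Cl), but the carbonyl is bonded to Cl, not to an -OH oxygen. No other fragment satisfies the full query, so there is no match.

No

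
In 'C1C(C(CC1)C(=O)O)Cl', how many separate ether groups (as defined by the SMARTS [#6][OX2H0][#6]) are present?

[#6][OX2H0][#6] is the SMARTS for an ether: an aliphatic oxygen bridging two carbons with no H on the oxygen.
The molecule has a carboxylic acid group (-C(=O)OH), but the -OH oxygen has H1; the =O is OX1, not OX2; nothing else fits, so there are 0 matches.

0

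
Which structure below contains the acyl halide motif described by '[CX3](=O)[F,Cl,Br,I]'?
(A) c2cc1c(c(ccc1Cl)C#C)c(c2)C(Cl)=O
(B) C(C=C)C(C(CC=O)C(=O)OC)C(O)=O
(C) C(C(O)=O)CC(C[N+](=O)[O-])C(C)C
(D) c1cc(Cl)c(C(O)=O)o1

A

[CX3](=O)[F,Cl,Br,I] describes a carbonyl carbon bonded to a halogen (an acyl halide).
(A) contains an acyl chloride (-C(=O)Cl), which satisfies every atom and bond constraint.
(B) has a carboxylic acid group (-C(=O)OH) but the carbonyl is bonded to -OH, not to a halogen.
(C) has a carboxylic acid group (-C(=O)OH) but the carbonyl is bonded to -OH, not to a halogen.
(D) has a chloro substituent but the Cl is not on a carbonyl carbon.
So the answer is (A).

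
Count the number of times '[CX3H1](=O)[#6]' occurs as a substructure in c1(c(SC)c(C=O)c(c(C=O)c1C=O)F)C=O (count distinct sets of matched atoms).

4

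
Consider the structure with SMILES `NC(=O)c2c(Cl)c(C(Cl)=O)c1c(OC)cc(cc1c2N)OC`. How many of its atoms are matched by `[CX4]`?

The query [CX4] means: C with X4: aliphatic carbon with exactly 4 total connections (bonds + H).
Check the 22 heavy atoms by environment: 10× c (aromatic, X3) → no; 2× Cl (X1) → no; 2× C (X3) → no; 2× O (X1) → no; 2× N (X3) → no; 2× O (X2) → no; 2× C (X4) → match.
That gives 2 matching atoms.

2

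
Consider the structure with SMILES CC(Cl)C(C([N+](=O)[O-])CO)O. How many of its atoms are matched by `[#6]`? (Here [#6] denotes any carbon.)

5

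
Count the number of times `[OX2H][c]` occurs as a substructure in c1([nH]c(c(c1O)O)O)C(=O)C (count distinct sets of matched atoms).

3

[OX2H][c] is the SMARTS for a phenol: a hydroxyl oxygen attached to an aromatic carbon.
The molecule carries 3 separate instances of a hydroxyl group (-OH) meeting every constraint; each maps to a distinct set of atoms, giving 3 matches.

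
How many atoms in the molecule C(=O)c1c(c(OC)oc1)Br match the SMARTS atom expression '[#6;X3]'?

5

Check the 10 heavy atoms by environment: 1× o (aromatic, X2) → no; 4× c (aromatic, X3) → match; 1× O (X2) → no; 1× C (X4) → no; 1× Br (X1) → no; 1× C (X3) → match; 1× O (X1) → no.
Summing the matching environments: 4 + 1 = 5 matching atoms.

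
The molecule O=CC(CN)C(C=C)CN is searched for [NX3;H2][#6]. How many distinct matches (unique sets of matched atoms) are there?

2

[NX3;H2][#6] is the SMARTS for a primary amine: a trivalent nitrogen with two H attached to carbon.
The molecule carries 2 separate instances of a primary amino group (-NH2) meeting every constraint; each maps to a distinct set of atoms, giving 2 matches.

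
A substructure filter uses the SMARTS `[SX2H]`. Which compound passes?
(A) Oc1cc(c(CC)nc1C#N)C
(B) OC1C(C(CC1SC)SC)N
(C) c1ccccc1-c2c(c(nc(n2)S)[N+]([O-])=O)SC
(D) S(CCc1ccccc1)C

C

[SX2H] describes an aliphatic sulfur with two connections, one being H (a thiol).
(A) has a hydroxyl group (-OH) but it is an -OH, not an -SH.
(B) has a methylthio ether (-SCH3) but the sulfur has H0 (bonded to two carbons), not H1.
(C) contains a thiol (-SH), which satisfies every atom and bond constraint.
(D) has a methylthio ether (-SCH3) but the sulfur has H0 (bonded to two carbons), not H1.
So the answer is (C).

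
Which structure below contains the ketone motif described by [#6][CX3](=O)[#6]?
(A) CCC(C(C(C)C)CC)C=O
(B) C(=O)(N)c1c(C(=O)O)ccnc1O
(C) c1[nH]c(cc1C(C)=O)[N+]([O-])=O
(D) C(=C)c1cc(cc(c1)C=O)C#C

[#6][CX3](=O)[#6] describes a carbonyl carbon (no H) flanked by two carbons (a ketone).
(A) has an aldehyde (-CHO) but the carbonyl carbon has H1, so it is not flanked by two carbons.
(B) has a carboxylic acid group (-C(=O)OH) but one neighbour of the carbonyl carbon is O, not C.
(C) contains an acetyl/ketone group (-C(=O)CH3), which satisfies every atom and bond constraint.
(D) has an aldehyde (-CHO) but the carbonyl carbon has H1, so it is not flanked by two carbons.
So the answer is (C).

C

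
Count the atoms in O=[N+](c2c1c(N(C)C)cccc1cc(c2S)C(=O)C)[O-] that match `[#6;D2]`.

The query [#6;D2] means: any carbon bonded to exactly two heavy atoms.
Check the 20 heavy atoms by environment: 6× c (aromatic, D3) → no; 4× c (aromatic, D2) → match; 1× S (D1) → no; 1× N (charge +1, D3) → no; 1× O (charge -1, D1) → no; 2× O (D1) → no; 1× C (D3) → no; 3× C (D1) → no; 1× N (D3) → no.
That gives 4 matching atoms.

4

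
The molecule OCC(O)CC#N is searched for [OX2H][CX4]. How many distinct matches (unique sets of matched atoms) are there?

2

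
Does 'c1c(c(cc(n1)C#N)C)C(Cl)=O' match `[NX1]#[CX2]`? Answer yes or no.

The pattern [NX1]#[CX2] describes a nitrogen triple-bonded to a two-connected carbon — a nitrile.
The molecule carries a nitrile (-C#N), whose atoms satisfy every constraint of the query, so the pattern matches.

Yes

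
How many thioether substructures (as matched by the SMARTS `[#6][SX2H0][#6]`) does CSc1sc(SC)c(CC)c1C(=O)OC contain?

2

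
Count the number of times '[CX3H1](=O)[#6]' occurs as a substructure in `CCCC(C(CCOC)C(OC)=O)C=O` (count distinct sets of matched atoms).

[CX3H1](=O)[#6] is the SMARTS for an aldehyde: an sp2 carbon with one H, double-bonded to O and single-bonded to carbon.
Exactly one fragment in the molecule meets all constraints, giving 1 match.

1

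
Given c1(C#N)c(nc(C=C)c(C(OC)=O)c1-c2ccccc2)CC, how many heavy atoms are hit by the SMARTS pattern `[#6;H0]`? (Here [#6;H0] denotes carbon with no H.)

8

The query [#6;H0] means: any carbon with no attached hydrogen.
Check the 22 heavy atoms by environment: 1× n (aromatic, H0) → no; 6× c (aromatic, H0) → match; 2× C (H0) → match; 2× O (H0) → no; 2× C (H3) → no; 1× C (H1) → no; 2× C (H2) → no; 5× c (aromatic, H1) → no; 1× N (H0) → no.
Summing the matching environments: 6 + 2 = 8 matching atoms.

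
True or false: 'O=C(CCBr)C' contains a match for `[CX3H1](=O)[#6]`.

False

The pattern [CX3H1](=O)[#6] describes an sp2 carbon with one H, double-bonded to O and single-bonded to carbon — an aldehyde.
The closest candidate here is an acetyl/ketone group (-C(=O)CH3), but the carbonyl carbon has H0 (two carbon neighbours), not H1. No other fragment satisfies the full query, so there is no match.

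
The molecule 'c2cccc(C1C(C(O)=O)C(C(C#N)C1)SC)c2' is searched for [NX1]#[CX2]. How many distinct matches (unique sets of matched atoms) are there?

[NX1]#[CX2] is the SMARTS for a nitrile: a nitrogen triple-bonded to a two-connected carbon.
Exactly one fragment in the molecule meets all constraints, giving 1 match.

1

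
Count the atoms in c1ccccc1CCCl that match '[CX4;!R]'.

The query [CX4;!R] means: aliphatic carbon with four total connections, not in a ring.
Check the 9 heavy atoms by environment: 2× C (X4, acyclic) → match; 6× c (aromatic, X3, in 6-ring) → no; 1× Cl (X1, acyclic) → no.
That gives 2 matching atoms.

2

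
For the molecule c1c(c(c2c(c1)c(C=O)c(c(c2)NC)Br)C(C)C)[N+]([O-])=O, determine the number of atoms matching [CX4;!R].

4

The query [CX4;!R] means: aliphatic carbon with four total connections, not in a ring.
Check the 21 heavy atoms by environment: 10× c (aromatic, X3, in 6-ring) → no; 4× C (X4, acyclic) → match; 1× C (X3, acyclic) → no; 2× O (X1, acyclic) → no; 1× N (charge +1, X3, acyclic) → no; 1× O (charge -1, X1, acyclic) → no; 1× N (X3, acyclic) → no; 1× Br (X1, acyclic) → no.
That gives 4 matching atoms.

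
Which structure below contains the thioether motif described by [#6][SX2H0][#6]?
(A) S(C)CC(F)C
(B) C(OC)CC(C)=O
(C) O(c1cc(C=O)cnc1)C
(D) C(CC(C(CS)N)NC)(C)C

A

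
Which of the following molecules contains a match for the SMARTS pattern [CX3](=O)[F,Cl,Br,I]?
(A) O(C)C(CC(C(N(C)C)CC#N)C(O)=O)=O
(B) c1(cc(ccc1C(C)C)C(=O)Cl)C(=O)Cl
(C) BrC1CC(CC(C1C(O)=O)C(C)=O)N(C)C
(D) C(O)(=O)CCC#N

B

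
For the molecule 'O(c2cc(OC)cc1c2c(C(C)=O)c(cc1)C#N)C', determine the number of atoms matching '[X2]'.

3

The query [X2] means: any atom with exactly two total connections (bonds + H).
Check the 19 heavy atoms by environment: 10× c (aromatic, X3) → no; 2× O (X2) → match; 3× C (X4) → no; 1× C (X2) → match; 1× N (X1) → no; 1× C (X3) → no; 1× O (X1) → no.
Summing the matching environments: 2 + 1 = 3 matching atoms.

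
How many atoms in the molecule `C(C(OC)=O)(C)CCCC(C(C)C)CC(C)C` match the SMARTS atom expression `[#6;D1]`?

6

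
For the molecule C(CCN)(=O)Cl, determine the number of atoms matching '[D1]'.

3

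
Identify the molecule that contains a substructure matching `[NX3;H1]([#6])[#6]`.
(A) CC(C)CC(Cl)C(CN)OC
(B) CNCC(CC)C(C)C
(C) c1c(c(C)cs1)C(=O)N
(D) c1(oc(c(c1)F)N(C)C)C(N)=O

[NX3;H1]([#6])[#6] describes a trivalent nitrogen with one H, bonded to two carbons (a secondary amine).
(A) has a primary amino group (-NH2) but the nitrogen has H2 and only one carbon neighbour.
(B) contains an N-methylamino group (-NHCH3), which satisfies every atom and bond constraint.
(C) has a primary amide (-C(=O)NH2) but the -C(=O)NH2 nitrogen has H2, not H1.
(D) has a primary amide (-C(=O)NH2) but the -C(=O)NH2 nitrogen has H2, not H1.
So the answer is (B).

B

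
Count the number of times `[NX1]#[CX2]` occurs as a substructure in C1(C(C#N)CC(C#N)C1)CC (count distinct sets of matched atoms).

2

[NX1]#[CX2] is the SMARTS for a nitrile: a nitrogen triple-bonded to a two-connected carbon.
The molecule carries 2 separate instances of a nitrile (-C#N) meeting every constraint; each maps to a distinct set of atoms, giving 2 matches.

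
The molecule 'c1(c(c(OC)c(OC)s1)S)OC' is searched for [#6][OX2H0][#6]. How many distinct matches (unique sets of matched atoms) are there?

[#6][OX2H0][#6] is the SMARTS for an ether: an aliphatic oxygen bridging two carbons with no H on the oxygen.
The molecule carries 3 separate instances of a methoxy ether (-OCH3) meeting every constraint; each maps to a distinct set of atoms, giving 3 matches.

3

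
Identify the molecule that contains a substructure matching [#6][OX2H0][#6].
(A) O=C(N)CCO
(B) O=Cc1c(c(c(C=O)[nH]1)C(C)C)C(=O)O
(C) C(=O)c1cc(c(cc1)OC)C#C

C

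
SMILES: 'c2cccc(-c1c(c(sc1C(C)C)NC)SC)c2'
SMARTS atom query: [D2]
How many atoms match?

The query [D2] means: atom with exactly two heavy-atom neighbours.
Check the 18 heavy atoms by environment: 1× s (aromatic, D2) → match; 5× c (aromatic, D3) → no; 1× C (D3) → no; 4× C (D1) → no; 5× c (aromatic, D2) → match; 1× S (D2) → match; 1× N (D2) → match.
Summing the matching environments: 1 + 5 + 1 + 1 = 8 matching atoms.

8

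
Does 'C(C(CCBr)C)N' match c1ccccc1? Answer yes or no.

No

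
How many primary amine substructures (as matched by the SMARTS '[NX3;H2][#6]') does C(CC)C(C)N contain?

[NX3;H2][#6] is the SMARTS for a primary amine: a trivalent nitrogen with two H attached to carbon.
Exactly one fragment in the molecule meets all constraints, giving 1 match.

1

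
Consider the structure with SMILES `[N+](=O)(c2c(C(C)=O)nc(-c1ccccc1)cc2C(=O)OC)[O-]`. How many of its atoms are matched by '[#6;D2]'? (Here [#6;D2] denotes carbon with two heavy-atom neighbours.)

6

Check the 22 heavy atoms by environment: 1× n (aromatic, D2) → no; 5× c (aromatic, D3) → no; 6× c (aromatic, D2) → match; 2× C (D3) → no; 3× O (D1) → no; 2× C (D1) → no; 1× N (charge +1, D3) → no; 1× O (charge -1, D1) → no; 1× O (D2) → no.
That gives 6 matching atoms.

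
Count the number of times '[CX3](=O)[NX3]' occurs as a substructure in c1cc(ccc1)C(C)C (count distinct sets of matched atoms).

0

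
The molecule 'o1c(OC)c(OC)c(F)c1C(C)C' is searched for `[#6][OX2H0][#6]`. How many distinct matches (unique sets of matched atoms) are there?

2

[#6][OX2H0][#6] is the SMARTS for an ether: an aliphatic oxygen bridging two carbons with no H on the oxygen.
The molecule carries 2 separate instances of a methoxy ether (-OCH3) meeting every constraint; each maps to a distinct set of atoms, giving 2 matches.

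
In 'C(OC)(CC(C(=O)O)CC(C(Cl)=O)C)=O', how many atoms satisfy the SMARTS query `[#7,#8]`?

5

Check the 15 heavy atoms by environment: 9× C → no; 5× O → match; 1× Cl → no.
That gives 5 matching atoms.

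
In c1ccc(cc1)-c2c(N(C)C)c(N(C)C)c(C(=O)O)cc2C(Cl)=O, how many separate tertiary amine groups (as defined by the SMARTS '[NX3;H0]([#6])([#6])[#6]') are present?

[NX3;H0]([#6])([#6])[#6] is the SMARTS for a tertiary amine: a trivalent nitrogen with no H, bonded to three carbons.
The molecule carries 2 separate instances of a dimethylamino group (-N(CH3)2) meeting every constraint; each maps to a distinct set of atoms, giving 2 matches.

2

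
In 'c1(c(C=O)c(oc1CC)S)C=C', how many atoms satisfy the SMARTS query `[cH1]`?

0

The query [cH1] means: aromatic carbon bearing exactly one hydrogen.
Check the 12 heavy atoms by environment: 1× o (aromatic, H0) → no; 4× c (aromatic, H0) → no; 2× C (H2) → no; 1× C (H3) → no; 1× S (H1) → no; 2× C (H1) → no; 1× O (H0) → no.
No environment satisfies the query, so 0 matching atoms.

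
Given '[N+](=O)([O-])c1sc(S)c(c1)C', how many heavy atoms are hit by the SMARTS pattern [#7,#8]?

3

The query [#7,#8] means: nitrogen or oxygen (comma = OR).
Check the 10 heavy atoms by environment: 1× s (aromatic) → no; 4× c (aromatic) → no; 1× N (charge +1) → match; 1× O (charge -1) → match; 1× O → match; 1× C → no; 1× S → no.
Summing the matching environments: 1 + 1 + 1 = 3 matching atoms.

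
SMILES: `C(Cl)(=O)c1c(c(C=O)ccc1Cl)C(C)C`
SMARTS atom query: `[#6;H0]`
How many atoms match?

Check the 15 heavy atoms by environment: 4× c (aromatic, H0) → match; 2× c (aromatic, H1) → no; 2× C (H1) → no; 2× O (H0) → no; 2× C (H3) → no; 2× Cl (H0) → no; 1× C (H0) → match.
Summing the matching environments: 4 + 1 = 5 matching atoms.

5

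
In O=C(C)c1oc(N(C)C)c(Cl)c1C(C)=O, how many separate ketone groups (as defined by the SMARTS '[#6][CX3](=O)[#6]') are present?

2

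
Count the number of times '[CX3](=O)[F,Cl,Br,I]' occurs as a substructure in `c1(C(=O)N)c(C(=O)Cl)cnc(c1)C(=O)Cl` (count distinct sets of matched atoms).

2

[CX3](=O)[F,Cl,Br,I] is the SMARTS for an acyl halide: a carbonyl carbon bonded to a halogen.
The molecule carries 2 separate instances of an acyl chloride (-C(=O)Cl) meeting every constraint; each maps to a distinct set of atoms, giving 2 matches.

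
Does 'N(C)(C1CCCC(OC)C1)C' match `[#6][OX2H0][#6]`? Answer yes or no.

The pattern [#6][OX2H0][#6] describes an aliphatic oxygen bridging two carbons with no H on the oxygen — an ether.
The molecule carries a methoxy ether (-OCH3), whose atoms satisfy every constraint of the query, so the pattern matches.

Yes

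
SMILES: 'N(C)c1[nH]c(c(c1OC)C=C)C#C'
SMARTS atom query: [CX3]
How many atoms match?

2

The query [CX3] means: C with X3: aliphatic carbon with exactly 3 total connections.
Check the 13 heavy atoms by environment: 1× n (aromatic, X3) → no; 4× c (aromatic, X3) → no; 1× O (X2) → no; 2× C (X4) → no; 2× C (X3) → match; 1× N (X3) → no; 2× C (X2) → no.
That gives 2 matching atoms.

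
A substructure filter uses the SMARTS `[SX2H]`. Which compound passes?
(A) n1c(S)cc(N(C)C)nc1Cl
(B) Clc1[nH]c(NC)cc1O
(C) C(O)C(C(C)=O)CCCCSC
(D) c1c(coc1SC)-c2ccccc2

A

[SX2H] describes an aliphatic sulfur with two connections, one being H (a thiol).
(A) contains a thiol (-SH), which satisfies every atom and bond constraint.
(B) has a hydroxyl group (-OH) but it is an -OH, not an -SH.
(C) has a hydroxyl group (-OH) but it is an -OH, not an -SH.
(D) has a methylthio ether (-SCH3) but the sulfur has H0 (bonded to two carbons), not H1.
So the answer is (A).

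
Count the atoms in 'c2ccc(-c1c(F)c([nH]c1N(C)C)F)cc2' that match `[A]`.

5

Check the 16 heavy atoms by environment: 1× n (aromatic) → no; 10× c (aromatic) → no; 2× F → match; 1× N → match; 2× C → match.
Summing the matching environments: 2 + 1 + 2 = 5 matching atoms.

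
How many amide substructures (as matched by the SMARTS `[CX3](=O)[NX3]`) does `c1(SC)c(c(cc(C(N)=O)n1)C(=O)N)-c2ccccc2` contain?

[CX3](=O)[NX3] is the SMARTS for an amide: a carbonyl carbon bonded to a trivalent nitrogen.
The molecule carries 2 separate instances of a primary amide (-C(=O)NH2) meeting every constraint; each maps to a distinct set of atoms, giving 2 matches.

2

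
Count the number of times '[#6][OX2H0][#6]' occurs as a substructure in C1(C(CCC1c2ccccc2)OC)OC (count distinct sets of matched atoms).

[#6][OX2H0][#6] is the SMARTS for an ether: an aliphatic oxygen bridging two carbons with no H on the oxygen.
The molecule carries 2 separate instances of a methoxy ether (-OCH3) meeting every constraint; each maps to a distinct set of atoms, giving 2 matches.

2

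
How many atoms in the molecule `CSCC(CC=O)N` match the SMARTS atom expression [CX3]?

1

Check the 8 heavy atoms by environment: 4× C (X4) → no; 1× C (X3) → match; 1× O (X1) → no; 1× N (X3) → no; 1× S (X2) → no.
That gives 1 matching atom.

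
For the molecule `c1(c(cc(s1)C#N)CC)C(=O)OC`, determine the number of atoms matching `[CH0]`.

The query [CH0] means: aliphatic carbon with no attached hydrogen.
Check the 13 heavy atoms by environment: 1× s (aromatic, H0) → no; 3× c (aromatic, H0) → no; 1× c (aromatic, H1) → no; 2× C (H0) → match; 1× N (H0) → no; 2× O (H0) → no; 2× C (H3) → no; 1× C (H2) → no.
That gives 2 matching atoms.

2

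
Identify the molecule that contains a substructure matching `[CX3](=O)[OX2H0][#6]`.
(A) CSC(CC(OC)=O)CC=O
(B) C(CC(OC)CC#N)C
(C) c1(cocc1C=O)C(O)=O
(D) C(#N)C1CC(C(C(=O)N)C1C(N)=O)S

A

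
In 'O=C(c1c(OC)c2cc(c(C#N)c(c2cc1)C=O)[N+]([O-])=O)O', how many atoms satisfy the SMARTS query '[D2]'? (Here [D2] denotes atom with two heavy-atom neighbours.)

The query [D2] means: atom with exactly two heavy-atom neighbours.
Check the 22 heavy atoms by environment: 7× c (aromatic, D3) → no; 3× c (aromatic, D2) → match; 1× N (charge +1, D3) → no; 1× O (charge -1, D1) → no; 4× O (D1) → no; 2× C (D2) → match; 1× N (D1) → no; 1× C (D3) → no; 1× O (D2) → match; 1× C (D1) → no.
Summing the matching environments: 3 + 2 + 1 = 6 matching atoms.

6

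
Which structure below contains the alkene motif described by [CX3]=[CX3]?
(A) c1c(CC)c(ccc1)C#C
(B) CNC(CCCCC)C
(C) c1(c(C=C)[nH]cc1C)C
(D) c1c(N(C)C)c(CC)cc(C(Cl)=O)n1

C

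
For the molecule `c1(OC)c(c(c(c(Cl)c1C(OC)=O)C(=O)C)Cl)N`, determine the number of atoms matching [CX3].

2

The query [CX3] means: C with X3: aliphatic carbon with exactly 3 total connections.
Check the 18 heavy atoms by environment: 6× c (aromatic, X3) → no; 2× C (X3) → match; 2× O (X1) → no; 2× O (X2) → no; 3× C (X4) → no; 2× Cl (X1) → no; 1× N (X3) → no.
That gives 2 matching atoms.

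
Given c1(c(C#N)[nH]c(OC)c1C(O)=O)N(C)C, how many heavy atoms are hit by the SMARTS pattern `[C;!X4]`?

2

The query [C;!X4] means: aliphatic carbon that does not have four total connections.
Check the 15 heavy atoms by environment: 1× n (aromatic, X3) → no; 4× c (aromatic, X3) → no; 1× N (X3) → no; 3× C (X4) → no; 2× O (X2) → no; 1× C (X2) → match; 1× N (X1) → no; 1× C (X3) → match; 1× O (X1) → no.
Summing the matching environments: 1 + 1 = 2 matching atoms.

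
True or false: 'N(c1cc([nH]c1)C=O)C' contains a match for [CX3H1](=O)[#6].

True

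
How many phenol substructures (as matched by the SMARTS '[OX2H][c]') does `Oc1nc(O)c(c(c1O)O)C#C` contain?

4

[OX2H][c] is the SMARTS for a phenol: a hydroxyl oxygen attached to an aromatic carbon.
The molecule carries 4 separate instances of a hydroxyl group (-OH) meeting every constraint; each maps to a distinct set of atoms, giving 4 matches.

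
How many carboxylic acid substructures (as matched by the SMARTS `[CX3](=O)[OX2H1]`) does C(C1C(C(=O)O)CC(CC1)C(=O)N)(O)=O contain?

[CX3](=O)[OX2H1] is the SMARTS for a carboxylic acid: an sp2 carbon double-bonded to O and single-bonded to an -OH oxygen.
The molecule carries 2 separate instances of a carboxylic acid group (-C(=O)OH) meeting every constraint; each maps to a distinct set of atoms, giving 2 matches.

2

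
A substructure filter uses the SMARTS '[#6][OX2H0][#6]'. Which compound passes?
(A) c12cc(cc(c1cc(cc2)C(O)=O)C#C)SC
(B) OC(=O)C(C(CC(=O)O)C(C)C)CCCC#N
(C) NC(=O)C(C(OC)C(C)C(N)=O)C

C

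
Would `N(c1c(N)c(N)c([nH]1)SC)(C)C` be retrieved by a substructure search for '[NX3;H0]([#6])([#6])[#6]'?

The pattern [NX3;H0]([#6])([#6])[#6] describes a trivalent nitrogen with no H, bonded to three carbons — a tertiary amine.
The molecule carries a dimethylamino group (-N(CH3)2), whose atoms satisfy every constraint of the query, so the pattern matches.

Yes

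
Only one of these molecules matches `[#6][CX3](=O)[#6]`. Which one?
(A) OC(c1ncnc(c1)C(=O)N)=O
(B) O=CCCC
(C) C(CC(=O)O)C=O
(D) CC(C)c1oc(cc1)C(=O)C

[#6][CX3](=O)[#6] describes a carbonyl carbon (no H) flanked by two carbons (a ketone).
(A) has a primary amide (-C(=O)NH2) but one neighbour of the carbonyl carbon is N, not C.
(B) has an aldehyde (-CHO) but the carbonyl carbon has H1, so it is not flanked by two carbons.
(C) has an aldehyde (-CHO) but the carbonyl carbon has H1, so it is not flanked by two carbons.
(D) contains an acetyl/ketone group (-C(=O)CH3), which satisfies every atom and bond constraint.
So the answer is (D).

D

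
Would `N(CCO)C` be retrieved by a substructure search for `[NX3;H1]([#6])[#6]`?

The pattern [NX3;H1]([#6])[#6] describes a trivalent nitrogen with one H, bonded to two carbons — a secondary amine.
The molecule carries an N-methylamino group (-NHCH3), whose atoms satisfy every constraint of the query, so the pattern matches.

Yes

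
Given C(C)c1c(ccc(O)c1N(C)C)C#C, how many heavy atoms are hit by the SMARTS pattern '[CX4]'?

4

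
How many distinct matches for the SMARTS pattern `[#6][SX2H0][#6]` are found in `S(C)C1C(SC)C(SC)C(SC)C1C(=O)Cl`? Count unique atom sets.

4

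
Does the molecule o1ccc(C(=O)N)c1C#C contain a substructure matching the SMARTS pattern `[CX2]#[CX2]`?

Yes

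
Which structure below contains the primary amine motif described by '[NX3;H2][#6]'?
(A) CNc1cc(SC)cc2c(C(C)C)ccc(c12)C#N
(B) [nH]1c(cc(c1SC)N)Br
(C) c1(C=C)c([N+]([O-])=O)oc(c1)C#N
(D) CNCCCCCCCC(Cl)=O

[NX3;H2][#6] describes a trivalent nitrogen with two H attached to carbon (a primary amine).
(A) has an N-methylamino group (-NHCH3) but the nitrogen bears two carbons and only one H (H1), not H2.
(B) contains a primary amino group (-NH2), which satisfies every atom and bond constraint.
(C) has a nitrile (-C#N) but the nitrogen is NX1 (triple-bonded), not NX3 with two H.
(D) has an N-methylamino group (-NHCH3) but the nitrogen bears two carbons and only one H (H1), not H2.
So the answer is (B).

B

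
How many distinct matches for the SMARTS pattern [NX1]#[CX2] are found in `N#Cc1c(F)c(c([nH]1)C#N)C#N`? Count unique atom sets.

3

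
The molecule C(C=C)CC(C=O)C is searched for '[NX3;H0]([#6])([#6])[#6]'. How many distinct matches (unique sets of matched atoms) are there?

[NX3;H0]([#6])([#6])[#6] is the SMARTS for a tertiary amine: a trivalent nitrogen with no H, bonded to three carbons.
No fragment in the molecule satisfies every constraint, giving 0 matches.

0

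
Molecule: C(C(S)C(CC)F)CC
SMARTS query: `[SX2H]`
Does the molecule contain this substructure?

Yes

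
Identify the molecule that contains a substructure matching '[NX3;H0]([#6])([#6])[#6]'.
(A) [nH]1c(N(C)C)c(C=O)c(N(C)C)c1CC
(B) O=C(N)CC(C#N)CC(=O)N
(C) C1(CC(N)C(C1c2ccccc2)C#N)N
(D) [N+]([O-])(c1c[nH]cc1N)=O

[NX3;H0]([#6])([#6])[#6] describes a trivalent nitrogen with no H, bonded to three carbons (a tertiary amine).
(A) contains a dimethylamino group (-N(CH3)2), which satisfies every atom and bond constraint.
(B) has a primary amide (-C(=O)NH2) but the amide nitrogen has H2 and only one carbon neighbour.
(C) has a primary amino group (-NH2) but the nitrogen has H2, not H0 with three carbons.
(D) has a primary amino group (-NH2) but the nitrogen has H2, not H0 with three carbons.
So the answer is (A).

A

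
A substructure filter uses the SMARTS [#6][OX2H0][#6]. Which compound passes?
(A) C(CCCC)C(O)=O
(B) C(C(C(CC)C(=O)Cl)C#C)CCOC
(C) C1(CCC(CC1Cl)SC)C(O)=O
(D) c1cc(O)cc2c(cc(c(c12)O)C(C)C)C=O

[#6][OX2H0][#6] describes an aliphatic oxygen bridging two carbons with no H on the oxygen (an ether).
(A) has a carboxylic acid group (-C(=O)OH) but the -OH oxygen has H1; the =O is OX1, not OX2.
(B) contains a methoxy ether (-OCH3), which satisfies every atom and bond constraint.
(C) has a carboxylic acid group (-C(=O)OH) but the -OH oxygen has H1; the =O is OX1, not OX2.
(D) has a hydroxyl group (-OH) but the oxygen has H1, not H0 bridging two carbons.
So the answer is (B).

B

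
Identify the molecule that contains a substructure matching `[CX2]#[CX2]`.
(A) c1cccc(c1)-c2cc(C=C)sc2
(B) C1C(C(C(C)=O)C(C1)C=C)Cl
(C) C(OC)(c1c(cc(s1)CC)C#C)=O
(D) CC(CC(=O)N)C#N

C

[CX2]#[CX2] describes a carbon-carbon triple bond (an alkyne).
(A) has a vinyl group (-CH=CH2) but the C=C is a double bond; both carbons are CX3, not CX2.
(B) has a vinyl group (-CH=CH2) but the C=C is a double bond; both carbons are CX3, not CX2.
(C) contains an ethynyl group (-C#CH), which satisfies every atom and bond constraint.
(D) has a nitrile (-C#N) but the triple bond is C#N, not C#C.
So the answer is (C).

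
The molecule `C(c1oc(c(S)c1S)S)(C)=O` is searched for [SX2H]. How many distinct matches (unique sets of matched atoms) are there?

3

[SX2H] is the SMARTS for a thiol: an aliphatic sulfur with two connections, one being H.
The molecule carries 3 separate instances of a thiol (-SH) meeting every constraint; each maps to a distinct set of atoms, giving 3 matches.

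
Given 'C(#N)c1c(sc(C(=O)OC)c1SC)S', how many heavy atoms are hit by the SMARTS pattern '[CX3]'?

1

Check the 14 heavy atoms by environment: 1× s (aromatic, X2) → no; 4× c (aromatic, X3) → no; 1× C (X3) → match; 1× O (X1) → no; 1× O (X2) → no; 2× C (X4) → no; 2× S (X2) → no; 1× C (X2) → no; 1× N (X1) → no.
That gives 1 matching atom.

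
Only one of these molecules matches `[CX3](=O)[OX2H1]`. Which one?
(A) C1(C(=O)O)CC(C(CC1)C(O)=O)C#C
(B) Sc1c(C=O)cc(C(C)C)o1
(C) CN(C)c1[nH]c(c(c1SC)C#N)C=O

A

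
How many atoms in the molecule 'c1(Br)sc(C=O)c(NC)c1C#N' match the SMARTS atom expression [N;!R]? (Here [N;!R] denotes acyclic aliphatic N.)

2

The query [N;!R] means: aliphatic nitrogen not in a ring.
Check the 12 heavy atoms by environment: 1× s (aromatic, in 5-ring) → no; 4× c (aromatic, in 5-ring) → no; 2× N (acyclic) → match; 3× C (acyclic) → no; 1× O (acyclic) → no; 1× Br (acyclic) → no.
That gives 2 matching atoms.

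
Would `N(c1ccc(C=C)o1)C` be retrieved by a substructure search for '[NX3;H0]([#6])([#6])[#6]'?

The pattern [NX3;H0]([#6])([#6])[#6] describes a trivalent nitrogen with no H, bonded to three carbons — a tertiary amine.
The closest candidate here is an N-methylamino group (-NHCH3), but the nitrogen still has one H (H1), not H0. No other fragment satisfies the full query, so there is no match.

No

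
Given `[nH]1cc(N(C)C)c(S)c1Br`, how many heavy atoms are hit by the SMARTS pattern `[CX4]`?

The query [CX4] means: C with X4: aliphatic carbon with exactly 4 total connections (bonds + H).
Check the 10 heavy atoms by environment: 1× n (aromatic, X3) → no; 4× c (aromatic, X3) → no; 1× N (X3) → no; 2× C (X4) → match; 1× S (X2) → no; 1× Br (X1) → no.
That gives 2 matching atoms.

2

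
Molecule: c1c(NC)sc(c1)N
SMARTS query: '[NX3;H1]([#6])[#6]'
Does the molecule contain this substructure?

Yes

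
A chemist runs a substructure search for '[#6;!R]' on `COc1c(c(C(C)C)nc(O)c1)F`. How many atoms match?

4

The query [#6;!R] means: carbon not in any ring.
Check the 13 heavy atoms by environment: 1× n (aromatic, in 6-ring) → no; 5× c (aromatic, in 6-ring) → no; 2× O (acyclic) → no; 4× C (acyclic) → match; 1× F (acyclic) → no.
That gives 4 matching atoms.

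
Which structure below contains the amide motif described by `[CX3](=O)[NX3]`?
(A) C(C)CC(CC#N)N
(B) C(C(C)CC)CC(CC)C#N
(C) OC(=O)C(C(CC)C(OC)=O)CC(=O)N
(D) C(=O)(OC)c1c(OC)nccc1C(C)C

[CX3](=O)[NX3] describes a carbonyl carbon bonded to a trivalent nitrogen (an amide).
(A) has a primary amino group (-NH2) but the -NH2 is not attached to a carbonyl carbon.
(B) has a nitrile (-C#N) but the nitrile N is NX1 (triple-bonded), not NX3.
(C) contains a primary amide (-C(=O)NH2), which satisfies every atom and bond constraint.
(D) has a methyl-ester group (-C(=O)OCH3) but the carbonyl is bonded to O, not to an NX3 nitrogen.
So the answer is (C).

C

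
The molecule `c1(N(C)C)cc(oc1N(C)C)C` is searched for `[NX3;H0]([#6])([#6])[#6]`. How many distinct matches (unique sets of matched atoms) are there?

2

[NX3;H0]([#6])([#6])[#6] is the SMARTS for a tertiary amine: a trivalent nitrogen with no H, bonded to three carbons.
The molecule carries 2 separate instances of a dimethylamino group (-N(CH3)2) meeting every constraint; each maps to a distinct set of atoms, giving 2 matches.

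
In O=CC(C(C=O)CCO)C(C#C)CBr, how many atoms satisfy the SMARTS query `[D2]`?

Check the 14 heavy atoms by environment: 6× C (D2) → match; 3× C (D3) → no; 1× C (D1) → no; 3× O (D1) → no; 1× Br (D1) → no.
That gives 6 matching atoms.

6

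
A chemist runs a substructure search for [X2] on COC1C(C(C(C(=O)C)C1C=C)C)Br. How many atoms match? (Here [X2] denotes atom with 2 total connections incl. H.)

1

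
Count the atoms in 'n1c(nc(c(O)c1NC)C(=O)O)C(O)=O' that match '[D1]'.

6

The query [D1] means: atom with exactly one heavy-atom neighbour (degree 1).
Check the 15 heavy atoms by environment: 2× n (aromatic, D2) → no; 4× c (aromatic, D3) → no; 2× C (D3) → no; 5× O (D1) → match; 1× N (D2) → no; 1× C (D1) → match.
Summing the matching environments: 5 + 1 = 6 matching atoms.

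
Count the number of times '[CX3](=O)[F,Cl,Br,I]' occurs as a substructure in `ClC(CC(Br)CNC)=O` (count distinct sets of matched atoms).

[CX3](=O)[F,Cl,Br,I] is the SMARTS for an acyl halide: a carbonyl carbon bonded to a halogen.
Exactly one fragment in the molecule meets all constraints, giving 1 match.

1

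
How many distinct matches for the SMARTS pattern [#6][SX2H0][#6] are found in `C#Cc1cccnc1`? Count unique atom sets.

0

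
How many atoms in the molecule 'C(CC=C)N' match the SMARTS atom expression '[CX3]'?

2

The query [CX3] means: C with X3: aliphatic carbon with exactly 3 total connections.
Check the 5 heavy atoms by environment: 2× C (X4) → no; 1× N (X3) → no; 2× C (X3) → match.
That gives 2 matching atoms.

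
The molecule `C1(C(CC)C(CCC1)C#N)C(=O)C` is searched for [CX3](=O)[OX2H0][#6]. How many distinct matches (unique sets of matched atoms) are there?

0

[CX3](=O)[OX2H0][#6] is the SMARTS for an ester: a carbonyl carbon bonded to an oxygen that is itself bonded to carbon (no H on that O).
No fragment in the molecule satisfies every constraint, giving 0 matches.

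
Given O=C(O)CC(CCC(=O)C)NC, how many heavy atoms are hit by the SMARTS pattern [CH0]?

2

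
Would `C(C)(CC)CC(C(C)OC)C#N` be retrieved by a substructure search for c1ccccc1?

The pattern c1ccccc1 describes six aromatic carbons in a ring — a benzene ring.
The closest candidate here is a methyl group (-CH3), but no six-membered all-carbon aromatic ring is present. No other fragment satisfies the full query, so there is no match.

No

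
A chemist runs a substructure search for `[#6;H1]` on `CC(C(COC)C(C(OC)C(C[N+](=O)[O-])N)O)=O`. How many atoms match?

4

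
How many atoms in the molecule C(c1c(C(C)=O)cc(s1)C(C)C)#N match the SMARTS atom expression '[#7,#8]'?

2

Check the 13 heavy atoms by environment: 1× s (aromatic) → no; 4× c (aromatic) → no; 6× C → no; 1× O → match; 1× N → match.
Summing the matching environments: 1 + 1 = 2 matching atoms.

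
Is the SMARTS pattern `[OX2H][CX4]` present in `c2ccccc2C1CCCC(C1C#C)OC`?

No

The pattern [OX2H][CX4] describes a hydroxyl oxygen bound to an sp3 (X4) carbon — an aliphatic alcohol.
The closest candidate here is a methoxy ether (-OCH3), but the oxygen has H0 (ether), not H1. No other fragment satisfies the full query, so there is no match.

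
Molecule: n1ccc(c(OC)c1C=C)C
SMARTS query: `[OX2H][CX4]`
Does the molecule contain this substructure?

No

The pattern [OX2H][CX4] describes a hydroxyl oxygen bound to an sp3 (X4) carbon — an aliphatic alcohol.
The closest candidate here is a methoxy ether (-OCH3), but the oxygen has H0 (ether), not H1. No other fragment satisfies the full query, so there is no match.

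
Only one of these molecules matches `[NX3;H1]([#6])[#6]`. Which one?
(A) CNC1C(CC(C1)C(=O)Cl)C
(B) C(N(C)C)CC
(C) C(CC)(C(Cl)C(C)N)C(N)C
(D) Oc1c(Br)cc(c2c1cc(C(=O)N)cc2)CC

A

[NX3;H1]([#6])[#6] describes a trivalent nitrogen with one H, bonded to two carbons (a secondary amine).
(A) contains an N-methylamino group (-NHCH3), which satisfies every atom and bond constraint.
(B) has a dimethylamino group (-N(CH3)2) but the nitrogen has H0, not H1.
(C) has a primary amino group (-NH2) but the nitrogen has H2 and only one carbon neighbour.
(D) has a primary amide (-C(=O)NH2) but the -C(=O)NH2 nitrogen has H2, not H1.
So the answer is (A).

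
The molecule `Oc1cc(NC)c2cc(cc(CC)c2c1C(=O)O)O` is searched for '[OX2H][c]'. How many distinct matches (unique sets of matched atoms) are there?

2

[OX2H][c] is the SMARTS for a phenol: a hydroxyl oxygen attached to an aromatic carbon.
The molecule carries 2 separate instances of a hydroxyl group (-OH) meeting every constraint; each maps to a distinct set of atoms, giving 2 matches.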